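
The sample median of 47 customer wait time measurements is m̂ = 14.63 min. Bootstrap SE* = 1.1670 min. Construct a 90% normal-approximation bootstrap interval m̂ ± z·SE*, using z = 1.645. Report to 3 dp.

Margin = 1.645 × 1.1670 = 1.9197
Interval: 14.63 ± 1.9197

(12.710, 16.550)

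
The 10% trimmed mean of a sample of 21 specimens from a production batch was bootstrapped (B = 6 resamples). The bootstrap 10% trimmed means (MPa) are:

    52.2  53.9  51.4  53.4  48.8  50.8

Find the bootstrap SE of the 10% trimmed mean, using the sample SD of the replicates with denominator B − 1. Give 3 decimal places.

SE* = 1.859

Bootstrap SE is the standard deviation of the 6 replicate 10% trimmed means.
Mean of replicates: (52.2 + 53.9 + 51.4 + 53.4 + 48.8 + 50.8) / 6 = 310.5000 / 6 = 51.7500
Sum of squared deviations: (+0.4500)² + (+2.1500)² + (−0.3500)² + (+1.6500)² + (−2.9500)² + (−0.9500)² = 17.2750
Variance = 17.2750 / 5 = 3.4550
SE* = √3.4550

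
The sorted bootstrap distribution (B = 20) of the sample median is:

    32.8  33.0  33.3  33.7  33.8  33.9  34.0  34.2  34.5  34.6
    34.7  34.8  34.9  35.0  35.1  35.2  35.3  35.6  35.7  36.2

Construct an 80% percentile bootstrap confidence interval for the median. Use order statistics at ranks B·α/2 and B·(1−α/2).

(33.0, 35.6)

α = 0.20; lower rank = 20 × 0.100 = 2; upper rank = 20 × 0.900 = 18.
The 2nd smallest replicate is 33.0; the 18th is 35.6.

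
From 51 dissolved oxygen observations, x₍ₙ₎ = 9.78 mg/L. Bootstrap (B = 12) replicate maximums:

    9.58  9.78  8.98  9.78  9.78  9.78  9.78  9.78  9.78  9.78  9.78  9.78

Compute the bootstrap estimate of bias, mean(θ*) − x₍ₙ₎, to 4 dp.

mean(θ*) = (9.58 + 9.78 + 8.98 + 9.78 + 9.78 + 9.78 + 9.78 + 9.78 + 9.78 + 9.78 + 9.78 + 9.78) / 12 = 9.69667
bias = 9.69667 − 9.78

bias = −0.0833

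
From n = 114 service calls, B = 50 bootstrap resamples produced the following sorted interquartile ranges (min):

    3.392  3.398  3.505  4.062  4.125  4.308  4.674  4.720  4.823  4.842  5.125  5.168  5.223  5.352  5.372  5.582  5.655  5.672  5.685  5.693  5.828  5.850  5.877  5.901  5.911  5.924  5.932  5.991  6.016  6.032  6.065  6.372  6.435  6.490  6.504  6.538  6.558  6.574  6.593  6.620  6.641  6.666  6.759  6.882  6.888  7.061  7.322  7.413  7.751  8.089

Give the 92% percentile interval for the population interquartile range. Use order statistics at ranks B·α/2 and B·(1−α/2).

α = 0.08; lower rank = 50 × 0.040 = 2; upper rank = 50 × 0.960 = 48.
The 2nd smallest replicate is 3.398; the 48th is 7.413.

(3.398, 7.413)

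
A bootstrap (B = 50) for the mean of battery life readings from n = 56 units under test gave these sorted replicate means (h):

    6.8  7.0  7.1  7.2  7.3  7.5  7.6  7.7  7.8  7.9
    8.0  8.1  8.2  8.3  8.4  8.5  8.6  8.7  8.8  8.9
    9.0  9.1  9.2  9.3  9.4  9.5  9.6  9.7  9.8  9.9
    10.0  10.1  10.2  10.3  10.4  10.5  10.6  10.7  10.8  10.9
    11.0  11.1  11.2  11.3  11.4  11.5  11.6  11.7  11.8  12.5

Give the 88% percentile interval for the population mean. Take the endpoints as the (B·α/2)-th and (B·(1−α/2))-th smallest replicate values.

(7.1, 11.6)

α = 0.12; lower rank = 50 × 0.060 = 3; upper rank = 50 × 0.940 = 47.
The 3rd smallest replicate is 7.1; the 47th is 11.6.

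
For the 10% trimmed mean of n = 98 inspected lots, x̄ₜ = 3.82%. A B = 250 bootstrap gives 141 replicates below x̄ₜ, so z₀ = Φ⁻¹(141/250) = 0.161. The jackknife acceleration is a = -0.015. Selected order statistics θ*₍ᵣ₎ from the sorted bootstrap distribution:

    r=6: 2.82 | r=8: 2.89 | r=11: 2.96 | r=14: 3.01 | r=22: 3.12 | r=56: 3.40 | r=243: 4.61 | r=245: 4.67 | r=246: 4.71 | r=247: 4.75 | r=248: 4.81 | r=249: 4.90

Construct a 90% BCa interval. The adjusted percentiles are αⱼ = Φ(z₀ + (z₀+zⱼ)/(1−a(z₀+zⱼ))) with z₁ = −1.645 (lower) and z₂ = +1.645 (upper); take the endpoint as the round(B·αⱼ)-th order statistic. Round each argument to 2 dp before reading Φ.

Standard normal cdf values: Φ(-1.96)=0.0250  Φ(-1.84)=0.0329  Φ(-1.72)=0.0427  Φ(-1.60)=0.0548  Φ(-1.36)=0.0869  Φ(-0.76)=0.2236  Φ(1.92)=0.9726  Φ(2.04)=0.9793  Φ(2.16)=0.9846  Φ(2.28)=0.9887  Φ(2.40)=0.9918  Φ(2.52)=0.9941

Lower: z₀ + z₁ = 0.161 + (-1.645) = -1.484; 1 − a(z₀+z₁) = 1 − (-0.015)(-1.484) = 0.9777; argument = 0.161 + (-1.484)/0.9777 = -1.3568 → -1.36.
α₁ = Φ(-1.36) = 0.0869; rank = round(250 × 0.0869) = 22; θ*₍22₎ = 3.12.
Upper: z₀ + z₂ = 1.806; 1 − a(z₀+z₂) = 1.0271; argument = 1.9194 → 1.92; α₂ = 0.9726; rank = 243; θ*₍243₎ = 4.61.

(3.12, 4.61)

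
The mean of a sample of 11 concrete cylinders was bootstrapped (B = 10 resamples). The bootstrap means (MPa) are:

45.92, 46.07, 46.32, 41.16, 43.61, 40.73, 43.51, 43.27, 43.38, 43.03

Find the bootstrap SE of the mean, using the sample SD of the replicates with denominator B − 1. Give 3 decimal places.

SE* = 1.928

Bootstrap SE is the standard deviation of the 10 replicate means.
Mean of replicates: (45.92 + 46.07 + 46.32 + 41.16 + 43.61 + 40.73 + 43.51 + 43.27 + 43.38 + 43.03) / 10 = 437.0000 / 10 = 43.7000
Sum of squared deviations: (+2.2200)² + (+2.3700)² + (+2.6200)² + (−2.5400)² + (−0.0900)² + (−2.9700)² + (−0.1900)² + (−0.4300)² + (−0.3200)² + (−0.6700)² = 33.4626
Variance = 33.4626 / 9 = 3.7181
SE* = √3.7181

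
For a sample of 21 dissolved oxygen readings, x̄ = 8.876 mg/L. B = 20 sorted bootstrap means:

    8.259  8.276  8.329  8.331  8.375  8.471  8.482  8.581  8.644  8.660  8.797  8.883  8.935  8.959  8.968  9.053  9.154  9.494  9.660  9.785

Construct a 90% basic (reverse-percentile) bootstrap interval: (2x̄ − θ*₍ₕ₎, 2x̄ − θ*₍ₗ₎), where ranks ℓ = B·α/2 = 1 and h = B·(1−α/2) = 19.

Percentile endpoints at ranks 1 and 19: θ*₍1₎ = 8.259, θ*₍19₎ = 9.660.
Basic interval reflects these around x̄:
  lower = 2 × 8.876 − 9.660 = 8.092
  upper = 2 × 8.876 − 8.259 = 9.493

(8.092, 9.493)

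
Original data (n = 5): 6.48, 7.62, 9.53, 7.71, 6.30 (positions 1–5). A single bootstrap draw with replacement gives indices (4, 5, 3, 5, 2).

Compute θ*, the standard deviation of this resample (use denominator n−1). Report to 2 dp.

θ* = 1.33

Resample values: 7.71, 6.30, 9.53, 6.30, 7.62.
Mean = 7.4920; sum of squared deviations = 7.0591
s² = 7.0591 / 4 = 1.7648
s = √1.7648 = 1.33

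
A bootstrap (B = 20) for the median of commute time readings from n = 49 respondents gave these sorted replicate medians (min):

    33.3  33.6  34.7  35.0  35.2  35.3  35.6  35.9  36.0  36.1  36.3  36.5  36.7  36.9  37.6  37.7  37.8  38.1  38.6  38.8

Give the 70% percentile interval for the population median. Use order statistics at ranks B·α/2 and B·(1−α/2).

α = 0.30; lower rank = 20 × 0.150 = 3; upper rank = 20 × 0.850 = 17.
The 3rd smallest replicate is 34.7; the 17th is 37.8.

(34.7, 37.8)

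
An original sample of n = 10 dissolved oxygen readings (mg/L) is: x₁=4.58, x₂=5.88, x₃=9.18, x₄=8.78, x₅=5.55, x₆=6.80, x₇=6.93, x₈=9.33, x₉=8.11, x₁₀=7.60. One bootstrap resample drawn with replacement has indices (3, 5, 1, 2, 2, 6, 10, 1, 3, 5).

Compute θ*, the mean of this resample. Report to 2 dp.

Resample values: 9.18, 5.55, 4.58, 5.88, 5.88, 6.80, 7.60, 4.58, 9.18, 5.55.
Mean = (9.18 + 5.55 + 4.58 + 5.88 + 5.88 + 6.80 + 7.60 + 4.58 + 9.18 + 5.55) / 10 = 64.780 / 10 = 6.48

θ* = 6.48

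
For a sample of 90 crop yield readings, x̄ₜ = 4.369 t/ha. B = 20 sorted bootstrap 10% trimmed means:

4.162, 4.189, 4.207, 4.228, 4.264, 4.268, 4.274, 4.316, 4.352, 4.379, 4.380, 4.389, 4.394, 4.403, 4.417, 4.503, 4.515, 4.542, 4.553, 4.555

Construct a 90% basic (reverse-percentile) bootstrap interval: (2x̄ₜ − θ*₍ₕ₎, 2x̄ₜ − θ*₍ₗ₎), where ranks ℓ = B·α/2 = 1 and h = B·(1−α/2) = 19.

Percentile endpoints at ranks 1 and 19: θ*₍1₎ = 4.162, θ*₍19₎ = 4.553.
Basic interval reflects these around x̄ₜ:
  lower = 2 × 4.369 − 4.553 = 4.185
  upper = 2 × 4.369 − 4.162 = 4.576

(4.185, 4.576)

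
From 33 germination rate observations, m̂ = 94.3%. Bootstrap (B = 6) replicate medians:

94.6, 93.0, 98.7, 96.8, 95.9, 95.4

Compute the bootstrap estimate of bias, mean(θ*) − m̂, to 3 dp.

mean(θ*) = (94.6 + 93.0 + 98.7 + 96.8 + 95.9 + 95.4) / 6 = 95.7333
bias = 95.7333 − 94.3

bias = +1.433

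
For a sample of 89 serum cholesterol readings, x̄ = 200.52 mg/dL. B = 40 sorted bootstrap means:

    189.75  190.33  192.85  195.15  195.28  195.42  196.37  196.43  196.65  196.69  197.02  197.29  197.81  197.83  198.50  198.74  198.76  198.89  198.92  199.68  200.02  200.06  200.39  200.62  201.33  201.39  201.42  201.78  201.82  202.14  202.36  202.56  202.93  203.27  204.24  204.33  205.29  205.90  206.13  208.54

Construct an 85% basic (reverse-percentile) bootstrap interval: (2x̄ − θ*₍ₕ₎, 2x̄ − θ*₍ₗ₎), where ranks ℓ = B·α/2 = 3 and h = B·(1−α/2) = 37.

Percentile endpoints at ranks 3 and 37: θ*₍3₎ = 192.85, θ*₍37₎ = 205.29.
Basic interval reflects these around x̄:
  lower = 2 × 200.52 − 205.29 = 195.75
  upper = 2 × 200.52 − 192.85 = 208.19

(195.75, 208.19)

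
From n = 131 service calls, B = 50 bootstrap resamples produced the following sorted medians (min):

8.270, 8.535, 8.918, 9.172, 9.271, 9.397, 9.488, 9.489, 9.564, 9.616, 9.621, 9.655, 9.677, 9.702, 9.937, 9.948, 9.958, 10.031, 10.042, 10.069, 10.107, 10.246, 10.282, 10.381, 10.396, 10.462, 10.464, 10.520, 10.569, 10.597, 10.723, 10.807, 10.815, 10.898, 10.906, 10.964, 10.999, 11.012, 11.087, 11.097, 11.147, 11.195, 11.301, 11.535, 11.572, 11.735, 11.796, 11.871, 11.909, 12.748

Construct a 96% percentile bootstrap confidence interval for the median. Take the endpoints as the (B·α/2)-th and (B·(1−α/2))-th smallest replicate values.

(8.270, 11.909)

α = 0.04; lower rank = 50 × 0.020 = 1; upper rank = 50 × 0.980 = 49.
The 1st smallest replicate is 8.270; the 49th is 11.909.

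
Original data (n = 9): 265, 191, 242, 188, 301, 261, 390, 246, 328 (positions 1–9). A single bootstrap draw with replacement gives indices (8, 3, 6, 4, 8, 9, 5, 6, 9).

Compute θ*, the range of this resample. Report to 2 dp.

Resample values: 246, 242, 261, 188, 246, 328, 301, 261, 328.
Range = 328 − 188 = 140.00

θ* = 140.00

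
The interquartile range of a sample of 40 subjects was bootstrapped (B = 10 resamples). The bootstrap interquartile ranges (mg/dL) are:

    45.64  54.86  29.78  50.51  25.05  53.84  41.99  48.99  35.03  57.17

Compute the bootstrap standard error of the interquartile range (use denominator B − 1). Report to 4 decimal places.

Bootstrap SE is the standard deviation of the 10 replicate interquartile ranges.
Mean of replicates: (45.64 + 54.86 + 29.78 + 50.51 + 25.05 + 53.84 + 41.99 + 48.99 + 35.03 + 57.17) / 10 = 442.86000 / 10 = 44.28600
Sum of squared deviations: (+1.35400)² + (+10.57400)² + (−14.50600)² + (+6.22400)² + (−19.23600)² + (+9.55400)² + (−2.29600)² + (+4.70400)² + (−9.25600)² + (+12.88400)² = 1103.17784
Variance = 1103.17784 / 9 = 122.57532
SE* = √122.57532

SE* = 11.0714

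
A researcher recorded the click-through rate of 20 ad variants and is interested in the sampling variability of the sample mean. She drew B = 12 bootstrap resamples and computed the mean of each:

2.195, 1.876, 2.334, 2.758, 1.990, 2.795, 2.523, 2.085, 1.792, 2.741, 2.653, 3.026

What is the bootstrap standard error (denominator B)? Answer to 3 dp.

Bootstrap SE is the standard deviation of the 12 replicate means.
Mean of replicates: (2.195 + 1.876 + 2.334 + 2.758 + 1.990 + 2.795 + 2.523 + 2.085 + 1.792 + 2.741 + 2.653 + 3.026) / 12 = 28.7680 / 12 = 2.3973
Sum of squared deviations: (−0.2023)² + (−0.5213)² + (−0.0633)² + (+0.3607)² + (−0.4073)² + (+0.3977)² + (+0.1257)² + (−0.3123)² + (−0.6053)² + (+0.3437)² + (+0.2557)² + (+0.6287)² = 1.8293
Variance = 1.8293 / 12 = 0.1524
SE* = √0.1524

SE* = 0.390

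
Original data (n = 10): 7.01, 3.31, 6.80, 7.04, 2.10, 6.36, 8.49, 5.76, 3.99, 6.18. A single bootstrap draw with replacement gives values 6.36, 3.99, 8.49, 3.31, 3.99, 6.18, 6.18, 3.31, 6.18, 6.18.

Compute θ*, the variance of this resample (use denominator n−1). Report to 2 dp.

Mean = 5.4170; sum of squared deviations = 25.6128
s² = 25.6128 / 9 = 2.8459

θ* = 2.85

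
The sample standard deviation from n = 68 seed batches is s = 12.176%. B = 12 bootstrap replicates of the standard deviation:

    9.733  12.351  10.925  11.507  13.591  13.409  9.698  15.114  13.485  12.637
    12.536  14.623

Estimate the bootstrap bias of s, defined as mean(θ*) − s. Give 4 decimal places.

mean(θ*) = (9.733 + 12.351 + 10.925 + 11.507 + 13.591 + 13.409 + 9.698 + 15.114 + 13.485 + 12.637 + 12.536 + 14.623) / 12 = 12.46742
bias = 12.46742 − 12.176

bias = +0.2914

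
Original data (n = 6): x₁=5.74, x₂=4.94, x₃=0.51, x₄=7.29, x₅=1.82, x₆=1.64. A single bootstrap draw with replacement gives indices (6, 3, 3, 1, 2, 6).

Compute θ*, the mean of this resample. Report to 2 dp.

Resample values: 1.64, 0.51, 0.51, 5.74, 4.94, 1.64.
Mean = (1.64 + 0.51 + 0.51 + 5.74 + 4.94 + 1.64) / 6 = 14.980 / 6 = 2.50

θ* = 2.50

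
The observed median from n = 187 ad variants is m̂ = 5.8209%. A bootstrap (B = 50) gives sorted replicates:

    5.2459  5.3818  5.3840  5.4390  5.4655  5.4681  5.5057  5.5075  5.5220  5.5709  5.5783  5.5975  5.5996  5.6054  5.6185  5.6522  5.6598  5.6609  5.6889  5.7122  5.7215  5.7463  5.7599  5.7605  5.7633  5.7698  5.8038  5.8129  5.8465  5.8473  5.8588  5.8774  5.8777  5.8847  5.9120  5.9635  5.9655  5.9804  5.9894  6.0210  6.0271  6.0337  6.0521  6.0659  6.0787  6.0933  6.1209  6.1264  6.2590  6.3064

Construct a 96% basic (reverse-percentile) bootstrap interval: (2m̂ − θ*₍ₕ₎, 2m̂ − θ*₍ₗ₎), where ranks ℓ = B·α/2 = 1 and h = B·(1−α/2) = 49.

Percentile endpoints at ranks 1 and 49: θ*₍1₎ = 5.2459, θ*₍49₎ = 6.2590.
Basic interval reflects these around m̂:
  lower = 2 × 5.8209 − 6.2590 = 5.3828
  upper = 2 × 5.8209 − 5.2459 = 6.3959

(5.3828, 6.3959)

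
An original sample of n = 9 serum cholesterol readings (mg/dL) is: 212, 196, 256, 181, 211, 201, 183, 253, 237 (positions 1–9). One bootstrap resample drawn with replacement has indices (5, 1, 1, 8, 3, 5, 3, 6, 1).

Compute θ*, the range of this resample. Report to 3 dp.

θ* = 55.000

Resample values: 211, 212, 212, 253, 256, 211, 256, 201, 212.
Range = 256 − 201 = 55.000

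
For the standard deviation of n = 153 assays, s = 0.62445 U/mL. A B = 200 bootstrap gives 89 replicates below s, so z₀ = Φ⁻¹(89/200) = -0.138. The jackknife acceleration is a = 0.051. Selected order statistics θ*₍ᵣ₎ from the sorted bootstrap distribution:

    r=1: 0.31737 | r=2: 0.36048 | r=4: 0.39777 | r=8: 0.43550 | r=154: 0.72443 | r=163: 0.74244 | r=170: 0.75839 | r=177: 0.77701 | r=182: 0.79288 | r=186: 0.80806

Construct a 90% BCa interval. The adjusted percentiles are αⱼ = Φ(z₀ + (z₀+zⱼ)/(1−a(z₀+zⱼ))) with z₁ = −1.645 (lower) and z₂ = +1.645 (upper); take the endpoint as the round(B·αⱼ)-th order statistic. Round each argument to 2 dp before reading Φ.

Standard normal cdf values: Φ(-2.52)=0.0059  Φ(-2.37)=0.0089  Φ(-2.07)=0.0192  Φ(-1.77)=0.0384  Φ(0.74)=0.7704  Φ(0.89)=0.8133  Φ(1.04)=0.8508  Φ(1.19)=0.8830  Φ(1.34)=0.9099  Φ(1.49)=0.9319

Lower: z₀ + z₁ = -0.138 + (-1.645) = -1.783; 1 − a(z₀+z₁) = 1 − (0.051)(-1.783) = 1.0909; argument = -0.138 + (-1.783)/1.0909 = -1.7724 → -1.77.
α₁ = Φ(-1.77) = 0.0384; rank = round(200 × 0.0384) = 8; θ*₍8₎ = 0.43550.
Upper: z₀ + z₂ = 1.507; 1 − a(z₀+z₂) = 0.9231; argument = 1.4945 → 1.49; α₂ = 0.9319; rank = 186; θ*₍186₎ = 0.80806.

(0.43550, 0.80806)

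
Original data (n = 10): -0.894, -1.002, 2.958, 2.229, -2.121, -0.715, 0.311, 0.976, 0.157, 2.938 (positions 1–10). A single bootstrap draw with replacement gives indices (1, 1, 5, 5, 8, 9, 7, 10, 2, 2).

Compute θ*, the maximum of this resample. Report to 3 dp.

θ* = 2.938

Resample values: -0.894, -0.894, -2.121, -2.121, 0.976, 0.157, 0.311, 2.938, -1.002, -1.002.
Maximum = 2.938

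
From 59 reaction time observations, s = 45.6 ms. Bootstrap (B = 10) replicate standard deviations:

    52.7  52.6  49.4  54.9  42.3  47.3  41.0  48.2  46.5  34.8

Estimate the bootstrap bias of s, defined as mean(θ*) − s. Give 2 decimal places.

bias = +1.37

mean(θ*) = (52.7 + 52.6 + 49.4 + 54.9 + 42.3 + 47.3 + 41.0 + 48.2 + 46.5 + 34.8) / 10 = 46.970
bias = 46.970 − 45.6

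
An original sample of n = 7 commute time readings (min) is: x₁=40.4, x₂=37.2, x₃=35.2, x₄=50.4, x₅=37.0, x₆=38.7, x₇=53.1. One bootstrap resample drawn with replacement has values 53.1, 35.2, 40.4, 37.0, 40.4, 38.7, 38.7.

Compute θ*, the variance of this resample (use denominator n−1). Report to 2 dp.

θ* = 34.27

Mean = 40.5000; sum of squared deviations = 205.6000
s² = 205.6000 / 6 = 34.2667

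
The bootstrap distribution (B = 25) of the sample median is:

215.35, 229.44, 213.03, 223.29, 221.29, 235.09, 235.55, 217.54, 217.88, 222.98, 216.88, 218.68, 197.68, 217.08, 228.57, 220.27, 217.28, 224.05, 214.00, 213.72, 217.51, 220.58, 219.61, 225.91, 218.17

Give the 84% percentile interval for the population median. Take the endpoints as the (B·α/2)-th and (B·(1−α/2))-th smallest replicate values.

Sorted replicates: 197.68, 213.03, 213.72, 214.00, 215.35, 216.88, 217.08, 217.28, 217.51, 217.54, 217.88, 218.17, 218.68, 219.61, 220.27, 220.58, 221.29, 222.98, 223.29, 224.05, 225.91, 228.57, 229.44, 235.09, 235.55
α = 0.16; lower rank = 25 × 0.080 = 2; upper rank = 25 × 0.920 = 23.
The 2nd smallest replicate is 213.03; the 23rd is 229.44.

(213.03, 229.44)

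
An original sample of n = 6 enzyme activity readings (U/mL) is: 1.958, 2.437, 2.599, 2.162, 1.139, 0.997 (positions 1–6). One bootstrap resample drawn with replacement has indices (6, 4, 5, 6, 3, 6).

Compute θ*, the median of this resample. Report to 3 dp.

θ* = 1.068

Resample values: 0.997, 2.162, 1.139, 0.997, 2.599, 0.997.
Sorted: 0.997, 0.997, 0.997, 1.139, 2.162, 2.599
Median = average of the two middle values = 1.068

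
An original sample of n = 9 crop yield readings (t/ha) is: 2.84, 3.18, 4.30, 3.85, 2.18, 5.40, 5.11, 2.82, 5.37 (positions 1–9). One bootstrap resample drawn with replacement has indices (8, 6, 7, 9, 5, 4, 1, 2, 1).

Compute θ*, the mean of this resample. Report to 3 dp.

Resample values: 2.82, 5.40, 5.11, 5.37, 2.18, 3.85, 2.84, 3.18, 2.84.
Mean = (2.82 + 5.40 + 5.11 + 5.37 + 2.18 + 3.85 + 2.84 + 3.18 + 2.84) / 9 = 33.590 / 9 = 3.732

θ* = 3.732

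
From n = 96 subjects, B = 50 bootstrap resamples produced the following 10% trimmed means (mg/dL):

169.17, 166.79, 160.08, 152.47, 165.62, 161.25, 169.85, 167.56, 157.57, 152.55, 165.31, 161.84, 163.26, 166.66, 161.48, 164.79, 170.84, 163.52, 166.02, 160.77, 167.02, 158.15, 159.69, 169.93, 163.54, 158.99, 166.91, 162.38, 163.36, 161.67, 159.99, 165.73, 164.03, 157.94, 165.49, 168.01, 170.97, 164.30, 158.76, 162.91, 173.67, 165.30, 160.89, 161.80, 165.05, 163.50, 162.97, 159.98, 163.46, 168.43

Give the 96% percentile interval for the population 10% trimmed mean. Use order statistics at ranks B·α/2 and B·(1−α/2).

(152.47, 170.97)

Sorted replicates: 152.47, 152.55, 157.57, 157.94, 158.15, 158.76, 158.99, 159.69, 159.98, 159.99, 160.08, 160.77, 160.89, 161.25, 161.48, 161.67, 161.80, 161.84, 162.38, 162.91, 162.97, 163.26, 163.36, 163.46, 163.50, 163.52, 163.54, 164.03, 164.30, 164.79, 165.05, 165.30, 165.31, 165.49, 165.62, 165.73, 166.02, 166.66, 166.79, 166.91, 167.02, 167.56, 168.01, 168.43, 169.17, 169.85, 169.93, 170.84, 170.97, 173.67
α = 0.04; lower rank = 50 × 0.020 = 1; upper rank = 50 × 0.980 = 49.
The 1st smallest replicate is 152.47; the 49th is 170.97.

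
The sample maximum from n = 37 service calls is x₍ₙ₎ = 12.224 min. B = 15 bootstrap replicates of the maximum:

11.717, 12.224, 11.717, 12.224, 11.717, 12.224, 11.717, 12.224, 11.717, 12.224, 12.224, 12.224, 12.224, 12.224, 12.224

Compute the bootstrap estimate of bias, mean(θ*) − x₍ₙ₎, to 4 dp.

bias = −0.1690

mean(θ*) = (11.717 + 12.224 + 11.717 + 12.224 + 11.717 + 12.224 + 11.717 + 12.224 + 11.717 + 12.224 + 12.224 + 12.224 + 12.224 + 12.224 + 12.224) / 15 = 12.05500
bias = 12.05500 − 12.224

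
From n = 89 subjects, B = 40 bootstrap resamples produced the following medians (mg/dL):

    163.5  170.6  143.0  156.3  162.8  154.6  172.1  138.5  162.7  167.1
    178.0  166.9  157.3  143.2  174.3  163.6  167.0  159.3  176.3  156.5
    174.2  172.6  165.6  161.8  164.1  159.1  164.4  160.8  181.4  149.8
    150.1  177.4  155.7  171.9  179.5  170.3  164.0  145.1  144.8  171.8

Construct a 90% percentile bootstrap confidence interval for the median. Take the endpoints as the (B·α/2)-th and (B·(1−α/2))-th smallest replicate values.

(143.0, 178.0)

Sorted replicates: 138.5, 143.0, 143.2, 144.8, 145.1, 149.8, 150.1, 154.6, 155.7, 156.3, 156.5, 157.3, 159.1, 159.3, 160.8, 161.8, 162.7, 162.8, 163.5, 163.6, 164.0, 164.1, 164.4, 165.6, 166.9, 167.0, 167.1, 170.3, 170.6, 171.8, 171.9, 172.1, 172.6, 174.2, 174.3, 176.3, 177.4, 178.0, 179.5, 181.4
α = 0.10; lower rank = 40 × 0.050 = 2; upper rank = 40 × 0.950 = 38.
The 2nd smallest replicate is 143.0; the 38th is 178.0.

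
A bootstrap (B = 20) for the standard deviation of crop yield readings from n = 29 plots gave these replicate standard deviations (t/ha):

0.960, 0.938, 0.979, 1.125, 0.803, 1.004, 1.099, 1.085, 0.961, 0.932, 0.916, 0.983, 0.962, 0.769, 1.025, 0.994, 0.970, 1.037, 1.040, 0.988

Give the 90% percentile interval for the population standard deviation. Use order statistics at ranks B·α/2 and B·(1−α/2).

(0.769, 1.099)

Sorted replicates: 0.769, 0.803, 0.916, 0.932, 0.938, 0.960, 0.961, 0.962, 0.970, 0.979, 0.983, 0.988, 0.994, 1.004, 1.025, 1.037, 1.040, 1.085, 1.099, 1.125
α = 0.10; lower rank = 20 × 0.050 = 1; upper rank = 20 × 0.950 = 19.
The 1st smallest replicate is 0.769; the 19th is 1.099.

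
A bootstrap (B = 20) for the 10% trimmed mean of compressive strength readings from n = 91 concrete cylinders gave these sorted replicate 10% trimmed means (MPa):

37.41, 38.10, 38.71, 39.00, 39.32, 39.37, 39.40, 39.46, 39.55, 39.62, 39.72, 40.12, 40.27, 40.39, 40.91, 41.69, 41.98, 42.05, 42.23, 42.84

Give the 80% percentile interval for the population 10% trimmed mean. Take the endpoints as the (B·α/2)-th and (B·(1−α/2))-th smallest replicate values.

α = 0.20; lower rank = 20 × 0.100 = 2; upper rank = 20 × 0.900 = 18.
The 2nd smallest replicate is 38.10; the 18th is 42.05.

(38.10, 42.05)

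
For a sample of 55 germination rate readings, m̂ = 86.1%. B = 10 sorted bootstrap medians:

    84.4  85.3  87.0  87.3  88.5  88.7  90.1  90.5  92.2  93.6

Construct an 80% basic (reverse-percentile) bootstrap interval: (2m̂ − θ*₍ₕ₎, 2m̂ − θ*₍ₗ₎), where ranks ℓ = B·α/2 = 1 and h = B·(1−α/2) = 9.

Percentile endpoints at ranks 1 and 9: θ*₍1₎ = 84.4, θ*₍9₎ = 92.2.
Basic interval reflects these around m̂:
  lower = 2 × 86.1 − 92.2 = 80.0
  upper = 2 × 86.1 − 84.4 = 87.8

(80.0, 87.8)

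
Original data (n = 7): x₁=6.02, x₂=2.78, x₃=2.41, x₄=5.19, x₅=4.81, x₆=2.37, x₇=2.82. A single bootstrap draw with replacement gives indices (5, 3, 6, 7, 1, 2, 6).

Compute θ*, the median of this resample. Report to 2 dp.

Resample values: 4.81, 2.41, 2.37, 2.82, 6.02, 2.78, 2.37.
Sorted: 2.37, 2.37, 2.41, 2.78, 2.82, 4.81, 6.02
Median = middle value = 2.78

θ* = 2.78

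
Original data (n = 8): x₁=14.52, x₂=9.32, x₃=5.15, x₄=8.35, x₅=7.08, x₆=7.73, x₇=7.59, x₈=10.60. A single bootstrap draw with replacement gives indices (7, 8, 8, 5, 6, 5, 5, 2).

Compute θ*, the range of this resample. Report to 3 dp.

Resample values: 7.59, 10.60, 10.60, 7.08, 7.73, 7.08, 7.08, 9.32.
Range = 10.60 − 7.08 = 3.520

θ* = 3.520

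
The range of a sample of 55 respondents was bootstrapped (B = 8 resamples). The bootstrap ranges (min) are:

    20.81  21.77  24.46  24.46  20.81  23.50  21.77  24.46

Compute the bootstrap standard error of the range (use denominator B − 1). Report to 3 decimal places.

SE* = 1.638

Bootstrap SE is the standard deviation of the 8 replicate ranges.
Mean of replicates: (20.81 + 21.77 + 24.46 + 24.46 + 20.81 + 23.50 + 21.77 + 24.46) / 8 = 182.0400 / 8 = 22.7550
Sum of squared deviations: (−1.9450)² + (−0.9850)² + (+1.7050)² + (+1.7050)² + (−1.9450)² + (+0.7450)² + (−0.9850)² + (+1.7050)² = 18.7826
Variance = 18.7826 / 7 = 2.6832
SE* = √2.6832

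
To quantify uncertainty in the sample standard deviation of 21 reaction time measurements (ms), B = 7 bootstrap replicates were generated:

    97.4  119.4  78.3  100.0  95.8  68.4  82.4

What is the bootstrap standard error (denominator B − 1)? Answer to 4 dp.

Bootstrap SE is the standard deviation of the 7 replicate standard deviations.
Mean of replicates: (97.4 + 119.4 + 78.3 + 100.0 + 95.8 + 68.4 + 82.4) / 7 = 641.70000 / 7 = 91.67143
Sum of squared deviations: (+5.72857)² + (+27.72857)² + (−13.37143)² + (+8.32857)² + (+4.12857)² + (−23.27143)² + (−9.27143)² = 1694.41429
Variance = 1694.41429 / 6 = 282.40238
SE* = √282.40238

SE* = 16.8048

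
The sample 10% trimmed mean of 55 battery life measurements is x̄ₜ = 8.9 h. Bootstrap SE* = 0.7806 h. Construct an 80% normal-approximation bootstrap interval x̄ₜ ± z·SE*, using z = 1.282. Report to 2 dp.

(7.90, 9.90)

Margin = 1.282 × 0.7806 = 1.001
Interval: 8.9 ± 1.001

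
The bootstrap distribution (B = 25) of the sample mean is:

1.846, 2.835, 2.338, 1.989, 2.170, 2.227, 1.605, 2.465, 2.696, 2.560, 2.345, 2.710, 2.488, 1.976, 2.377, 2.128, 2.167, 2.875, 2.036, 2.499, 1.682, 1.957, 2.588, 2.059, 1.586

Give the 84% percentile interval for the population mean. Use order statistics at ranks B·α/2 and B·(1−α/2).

Sorted replicates: 1.586, 1.605, 1.682, 1.846, 1.957, 1.976, 1.989, 2.036, 2.059, 2.128, 2.167, 2.170, 2.227, 2.338, 2.345, 2.377, 2.465, 2.488, 2.499, 2.560, 2.588, 2.696, 2.710, 2.835, 2.875
α = 0.16; lower rank = 25 × 0.080 = 2; upper rank = 25 × 0.920 = 23.
The 2nd smallest replicate is 1.605; the 23rd is 2.710.

(1.605, 2.710)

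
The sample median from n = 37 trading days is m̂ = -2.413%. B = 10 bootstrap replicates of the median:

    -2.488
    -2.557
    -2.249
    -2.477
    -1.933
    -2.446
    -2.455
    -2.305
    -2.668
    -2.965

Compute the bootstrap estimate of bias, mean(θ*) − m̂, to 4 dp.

mean(θ*) = ((-2.488) + (-2.557) + (-2.249) + (-2.477) + (-1.933) + (-2.446) + (-2.455) + (-2.305) + (-2.668) + (-2.965)) / 10 = -2.45430
bias = -2.45430 − -2.413

bias = −0.0413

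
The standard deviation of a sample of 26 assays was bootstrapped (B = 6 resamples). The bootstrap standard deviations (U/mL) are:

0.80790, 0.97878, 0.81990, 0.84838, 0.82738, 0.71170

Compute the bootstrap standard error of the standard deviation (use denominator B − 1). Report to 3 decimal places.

SE* = 0.086

Bootstrap SE is the standard deviation of the 6 replicate standard deviations.
Mean of replicates: (0.80790 + 0.97878 + 0.81990 + 0.84838 + 0.82738 + 0.71170) / 6 = 4.994040 / 6 = 0.832340
Sum of squared deviations: (−0.024440)² + (+0.146440)² + (−0.012440)² + (+0.016040)² + (−0.004960)² + (−0.120640)² = 0.037033
Variance = 0.037033 / 5 = 0.007407
SE* = √0.007407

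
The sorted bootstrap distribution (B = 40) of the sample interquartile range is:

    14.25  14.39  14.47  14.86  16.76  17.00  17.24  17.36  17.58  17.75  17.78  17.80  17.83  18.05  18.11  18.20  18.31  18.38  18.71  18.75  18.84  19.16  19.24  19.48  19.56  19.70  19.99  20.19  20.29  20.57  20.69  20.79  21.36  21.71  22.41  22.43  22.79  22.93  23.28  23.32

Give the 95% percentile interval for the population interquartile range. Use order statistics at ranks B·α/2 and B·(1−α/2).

(14.25, 23.28)

α = 0.05; lower rank = 40 × 0.025 = 1; upper rank = 40 × 0.975 = 39.
The 1st smallest replicate is 14.25; the 39th is 23.28.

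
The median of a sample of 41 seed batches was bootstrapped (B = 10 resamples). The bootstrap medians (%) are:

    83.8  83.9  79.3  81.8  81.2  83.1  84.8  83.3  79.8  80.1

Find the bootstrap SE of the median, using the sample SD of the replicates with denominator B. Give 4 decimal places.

Bootstrap SE is the standard deviation of the 10 replicate medians.
Mean of replicates: (83.8 + 83.9 + 79.3 + 81.8 + 81.2 + 83.1 + 84.8 + 83.3 + 79.8 + 80.1) / 10 = 821.10000 / 10 = 82.11000
Sum of squared deviations: (+1.69000)² + (+1.79000)² + (−2.81000)² + (−0.31000)² + (−0.91000)² + (+0.99000)² + (+2.69000)² + (+1.19000)² + (−2.31000)² + (−2.01000)² = 33.88900
Variance = 33.88900 / 10 = 3.38890
SE* = √3.38890

SE* = 1.8409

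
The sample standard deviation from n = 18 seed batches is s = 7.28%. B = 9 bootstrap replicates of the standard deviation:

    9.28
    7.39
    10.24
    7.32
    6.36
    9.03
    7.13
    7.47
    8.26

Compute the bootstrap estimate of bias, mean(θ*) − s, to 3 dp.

mean(θ*) = (9.28 + 7.39 + 10.24 + 7.32 + 6.36 + 9.03 + 7.13 + 7.47 + 8.26) / 9 = 8.0533
bias = 8.0533 − 7.28

bias = +0.773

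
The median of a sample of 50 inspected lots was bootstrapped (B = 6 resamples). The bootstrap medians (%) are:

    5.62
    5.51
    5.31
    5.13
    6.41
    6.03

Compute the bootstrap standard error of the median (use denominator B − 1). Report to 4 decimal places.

SE* = 0.4747

Bootstrap SE is the standard deviation of the 6 replicate medians.
Mean of replicates: (5.62 + 5.51 + 5.31 + 5.13 + 6.41 + 6.03) / 6 = 34.01000 / 6 = 5.66833
Sum of squared deviations: (−0.04833)² + (−0.15833)² + (−0.35833)² + (−0.53833)² + (+0.74167)² + (+0.36167)² = 1.12648
Variance = 1.12648 / 5 = 0.22530
SE* = √0.22530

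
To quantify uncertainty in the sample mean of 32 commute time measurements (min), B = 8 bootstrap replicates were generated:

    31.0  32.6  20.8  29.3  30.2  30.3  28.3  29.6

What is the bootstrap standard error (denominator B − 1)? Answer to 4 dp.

SE* = 3.5510

Bootstrap SE is the standard deviation of the 8 replicate means.
Mean of replicates: (31.0 + 32.6 + 20.8 + 29.3 + 30.2 + 30.3 + 28.3 + 29.6) / 8 = 232.10000 / 8 = 29.01250
Sum of squared deviations: (+1.98750)² + (+3.58750)² + (−8.21250)² + (+0.28750)² + (+1.18750)² + (+1.28750)² + (−0.71250)² + (+0.58750)² = 88.26875
Variance = 88.26875 / 7 = 12.60982
SE* = √12.60982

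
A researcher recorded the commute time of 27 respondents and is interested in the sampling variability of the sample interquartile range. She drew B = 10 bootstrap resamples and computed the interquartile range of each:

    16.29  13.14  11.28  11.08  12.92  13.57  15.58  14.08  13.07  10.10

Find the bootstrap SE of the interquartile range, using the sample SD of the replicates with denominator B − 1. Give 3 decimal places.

Bootstrap SE is the standard deviation of the 10 replicate interquartile ranges.
Mean of replicates: (16.29 + 13.14 + 11.28 + 11.08 + 12.92 + 13.57 + 15.58 + 14.08 + 13.07 + 10.10) / 10 = 131.1100 / 10 = 13.1110
Sum of squared deviations: (+3.1790)² + (+0.0290)² + (−1.8310)² + (−2.0310)² + (−0.1910)² + (+0.4590)² + (+2.4690)² + (+0.9690)² + (−0.0410)² + (−3.0110)² = 33.9343
Variance = 33.9343 / 9 = 3.7705
SE* = √3.7705

SE* = 1.942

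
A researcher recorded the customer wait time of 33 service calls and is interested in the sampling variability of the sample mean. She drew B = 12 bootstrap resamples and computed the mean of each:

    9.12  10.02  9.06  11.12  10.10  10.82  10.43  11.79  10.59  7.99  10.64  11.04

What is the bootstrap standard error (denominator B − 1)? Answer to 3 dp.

SE* = 1.055

Bootstrap SE is the standard deviation of the 12 replicate means.
Mean of replicates: (9.12 + 10.02 + 9.06 + 11.12 + 10.10 + 10.82 + 10.43 + 11.79 + 10.59 + 7.99 + 10.64 + 11.04) / 12 = 122.7200 / 12 = 10.2267
Sum of squared deviations: (−1.1067)² + (−0.2067)² + (−1.1667)² + (+0.8933)² + (−0.1267)² + (+0.5933)² + (+0.2033)² + (+1.5633)² + (+0.3633)² + (−2.2367)² + (+0.4133)² + (+0.8133)² = 12.2471
Variance = 12.2471 / 11 = 1.1134
SE* = √1.1134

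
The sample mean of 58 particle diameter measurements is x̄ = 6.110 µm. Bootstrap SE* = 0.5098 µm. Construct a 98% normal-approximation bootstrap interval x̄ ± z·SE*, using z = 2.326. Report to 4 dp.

Margin = 2.326 × 0.5098 = 1.18579
Interval: 6.110 ± 1.18579

(4.9242, 7.2958)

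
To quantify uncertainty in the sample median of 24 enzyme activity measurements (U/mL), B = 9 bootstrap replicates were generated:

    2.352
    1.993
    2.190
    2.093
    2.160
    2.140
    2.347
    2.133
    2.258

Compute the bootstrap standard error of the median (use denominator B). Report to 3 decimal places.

Bootstrap SE is the standard deviation of the 9 replicate medians.
Mean of replicates: (2.352 + 1.993 + 2.190 + 2.093 + 2.160 + 2.140 + 2.347 + 2.133 + 2.258) / 9 = 19.66600 / 9 = 2.18511
Sum of squared deviations: (+0.16689)² + (−0.19211)² + (+0.00489)² + (−0.09211)² + (−0.02511)² + (−0.04511)² + (+0.16189)² + (−0.05211)² + (+0.07289)² = 0.11017
Variance = 0.11017 / 9 = 0.01224
SE* = √0.01224

SE* = 0.111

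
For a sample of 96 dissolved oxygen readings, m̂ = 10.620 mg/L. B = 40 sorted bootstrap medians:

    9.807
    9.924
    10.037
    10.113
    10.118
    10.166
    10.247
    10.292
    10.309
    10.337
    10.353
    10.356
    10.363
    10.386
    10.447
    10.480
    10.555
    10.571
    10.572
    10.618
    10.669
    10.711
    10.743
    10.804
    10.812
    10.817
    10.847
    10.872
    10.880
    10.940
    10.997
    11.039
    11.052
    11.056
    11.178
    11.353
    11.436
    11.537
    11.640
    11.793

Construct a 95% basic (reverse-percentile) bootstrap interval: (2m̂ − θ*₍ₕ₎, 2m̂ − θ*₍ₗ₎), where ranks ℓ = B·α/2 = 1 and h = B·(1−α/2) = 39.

Percentile endpoints at ranks 1 and 39: θ*₍1₎ = 9.807, θ*₍39₎ = 11.640.
Basic interval reflects these around m̂:
  lower = 2 × 10.620 − 11.640 = 9.600
  upper = 2 × 10.620 − 9.807 = 11.433

(9.600, 11.433)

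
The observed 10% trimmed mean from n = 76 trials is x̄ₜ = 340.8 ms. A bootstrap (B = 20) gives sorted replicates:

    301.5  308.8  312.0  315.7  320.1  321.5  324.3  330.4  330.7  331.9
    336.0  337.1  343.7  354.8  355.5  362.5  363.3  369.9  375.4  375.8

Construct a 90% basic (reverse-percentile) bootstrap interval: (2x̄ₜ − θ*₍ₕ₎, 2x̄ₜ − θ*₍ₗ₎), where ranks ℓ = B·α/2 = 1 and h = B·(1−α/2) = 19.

(306.2, 380.1)

Percentile endpoints at ranks 1 and 19: θ*₍1₎ = 301.5, θ*₍19₎ = 375.4.
Basic interval reflects these around x̄ₜ:
  lower = 2 × 340.8 − 375.4 = 306.2
  upper = 2 × 340.8 − 301.5 = 380.1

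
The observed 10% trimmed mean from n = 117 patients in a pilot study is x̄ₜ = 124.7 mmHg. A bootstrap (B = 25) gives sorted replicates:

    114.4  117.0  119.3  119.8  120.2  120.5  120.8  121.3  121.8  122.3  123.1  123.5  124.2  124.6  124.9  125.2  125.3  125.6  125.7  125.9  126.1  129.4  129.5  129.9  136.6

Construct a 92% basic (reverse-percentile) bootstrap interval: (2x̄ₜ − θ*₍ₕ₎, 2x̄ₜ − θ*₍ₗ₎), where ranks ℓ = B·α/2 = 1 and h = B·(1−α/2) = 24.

Percentile endpoints at ranks 1 and 24: θ*₍1₎ = 114.4, θ*₍24₎ = 129.9.
Basic interval reflects these around x̄ₜ:
  lower = 2 × 124.7 − 129.9 = 119.5
  upper = 2 × 124.7 − 114.4 = 135.0

(119.5, 135.0)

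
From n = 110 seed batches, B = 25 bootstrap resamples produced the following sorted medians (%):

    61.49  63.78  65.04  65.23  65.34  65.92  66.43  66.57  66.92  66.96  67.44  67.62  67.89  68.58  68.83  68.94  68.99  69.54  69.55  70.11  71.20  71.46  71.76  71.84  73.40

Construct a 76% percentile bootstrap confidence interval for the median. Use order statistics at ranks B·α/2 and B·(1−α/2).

α = 0.24; lower rank = 25 × 0.120 = 3; upper rank = 25 × 0.880 = 22.
The 3rd smallest replicate is 65.04; the 22nd is 71.46.

(65.04, 71.46)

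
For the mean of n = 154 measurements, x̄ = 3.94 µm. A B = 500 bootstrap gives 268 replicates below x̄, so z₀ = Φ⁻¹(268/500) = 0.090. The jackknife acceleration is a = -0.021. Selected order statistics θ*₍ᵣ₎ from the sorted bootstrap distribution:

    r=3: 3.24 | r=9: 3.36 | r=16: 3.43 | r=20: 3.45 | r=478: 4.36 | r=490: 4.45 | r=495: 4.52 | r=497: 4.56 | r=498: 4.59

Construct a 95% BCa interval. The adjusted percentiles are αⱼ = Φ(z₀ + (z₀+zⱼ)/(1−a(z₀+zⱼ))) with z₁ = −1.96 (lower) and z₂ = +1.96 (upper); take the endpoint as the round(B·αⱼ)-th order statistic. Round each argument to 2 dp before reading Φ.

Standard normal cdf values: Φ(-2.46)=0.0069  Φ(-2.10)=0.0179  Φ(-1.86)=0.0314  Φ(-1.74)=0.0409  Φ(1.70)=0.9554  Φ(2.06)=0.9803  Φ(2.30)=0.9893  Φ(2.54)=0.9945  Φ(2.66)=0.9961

Lower: z₀ + z₁ = 0.090 + (-1.960) = -1.870; 1 − a(z₀+z₁) = 1 − (-0.021)(-1.870) = 0.9607; argument = 0.090 + (-1.870)/0.9607 = -1.8564 → -1.86.
α₁ = Φ(-1.86) = 0.0314; rank = round(500 × 0.0314) = 16; θ*₍16₎ = 3.43.
Upper: z₀ + z₂ = 2.050; 1 − a(z₀+z₂) = 1.0431; argument = 2.0554 → 2.06; α₂ = 0.9803; rank = 490; θ*₍490₎ = 4.45.

(3.43, 4.45)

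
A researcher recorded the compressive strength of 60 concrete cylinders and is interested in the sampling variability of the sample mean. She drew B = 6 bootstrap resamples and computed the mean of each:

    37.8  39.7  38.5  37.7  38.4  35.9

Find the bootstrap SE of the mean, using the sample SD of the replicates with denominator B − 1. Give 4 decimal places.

SE* = 1.2522

Bootstrap SE is the standard deviation of the 6 replicate means.
Mean of replicates: (37.8 + 39.7 + 38.5 + 37.7 + 38.4 + 35.9) / 6 = 228.00000 / 6 = 38.00000
Sum of squared deviations: (−0.20000)² + (+1.70000)² + (+0.50000)² + (−0.30000)² + (+0.40000)² + (−2.10000)² = 7.84000
Variance = 7.84000 / 5 = 1.56800
SE* = √1.56800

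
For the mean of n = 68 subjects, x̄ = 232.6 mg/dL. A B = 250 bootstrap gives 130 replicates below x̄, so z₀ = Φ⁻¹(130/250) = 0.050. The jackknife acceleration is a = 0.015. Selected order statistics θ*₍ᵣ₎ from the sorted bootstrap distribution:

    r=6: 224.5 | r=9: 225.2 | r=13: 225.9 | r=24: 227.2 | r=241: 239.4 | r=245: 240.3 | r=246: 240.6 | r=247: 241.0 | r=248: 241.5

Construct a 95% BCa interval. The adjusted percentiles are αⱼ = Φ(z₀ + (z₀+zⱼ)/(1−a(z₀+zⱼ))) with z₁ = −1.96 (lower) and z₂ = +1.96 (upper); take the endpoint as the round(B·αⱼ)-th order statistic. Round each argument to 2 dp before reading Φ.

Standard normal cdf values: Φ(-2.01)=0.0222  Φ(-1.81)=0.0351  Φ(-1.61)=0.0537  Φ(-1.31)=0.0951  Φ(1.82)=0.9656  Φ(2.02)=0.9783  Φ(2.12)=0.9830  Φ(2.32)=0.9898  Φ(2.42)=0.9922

Lower: z₀ + z₁ = 0.050 + (-1.960) = -1.910; 1 − a(z₀+z₁) = 1 − (0.015)(-1.910) = 1.0287; argument = 0.050 + (-1.910)/1.0287 = -1.8068 → -1.81.
α₁ = Φ(-1.81) = 0.0351; rank = round(250 × 0.0351) = 9; θ*₍9₎ = 225.2.
Upper: z₀ + z₂ = 2.010; 1 − a(z₀+z₂) = 0.9698; argument = 2.1225 → 2.12; α₂ = 0.9830; rank = 246; θ*₍246₎ = 240.6.

(225.2, 240.6)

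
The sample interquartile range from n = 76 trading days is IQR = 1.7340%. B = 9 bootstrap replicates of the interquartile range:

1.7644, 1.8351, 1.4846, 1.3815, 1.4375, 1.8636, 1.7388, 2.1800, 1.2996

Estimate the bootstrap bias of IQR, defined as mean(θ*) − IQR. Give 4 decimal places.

bias = −0.0690

mean(θ*) = (1.7644 + 1.8351 + 1.4846 + 1.3815 + 1.4375 + 1.8636 + 1.7388 + 2.1800 + 1.2996) / 9 = 1.66501
bias = 1.66501 − 1.7340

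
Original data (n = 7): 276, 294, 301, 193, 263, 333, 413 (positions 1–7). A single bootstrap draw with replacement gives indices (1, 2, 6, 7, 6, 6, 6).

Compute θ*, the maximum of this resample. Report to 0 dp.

Resample values: 276, 294, 333, 413, 333, 333, 333.
Maximum = 413

θ* = 413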